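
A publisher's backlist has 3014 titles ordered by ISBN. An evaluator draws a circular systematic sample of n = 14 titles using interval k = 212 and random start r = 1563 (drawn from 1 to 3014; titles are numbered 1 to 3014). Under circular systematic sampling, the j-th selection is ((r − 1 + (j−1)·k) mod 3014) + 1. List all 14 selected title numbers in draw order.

Selection 1: 1563
Selection 2: 1563 + 212 = 1775
Selection 3: 1775 + 212 = 1987
Selection 4: 1987 + 212 = 2199
Selection 5: 2199 + 212 = 2411
Selection 6: 2411 + 212 = 2623
Selection 7: 2623 + 212 = 2835
Selection 8: 2835 + 212 = 3047 → 3047 − 3014 = 33
Selection 9: 33 + 212 = 245
Selection 10: 245 + 212 = 457
Selection 11: 457 + 212 = 669
Selection 12: 669 + 212 = 881
Selection 13: 881 + 212 = 1093
Selection 14: 1093 + 212 = 1305

1563, 1775, 1987, 2199, 2411, 2623, 2835, 33, 245, 457, 669, 881, 1093, 1305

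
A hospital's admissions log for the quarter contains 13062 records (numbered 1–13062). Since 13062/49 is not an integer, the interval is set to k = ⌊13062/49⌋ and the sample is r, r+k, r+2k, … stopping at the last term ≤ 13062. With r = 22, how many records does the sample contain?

50

k = ⌊13062/49⌋ = 266
Achieved size = ⌊(13062 − 22)/266⌋ + 1 = ⌊13040/266⌋ + 1 = 49 + 1 = 50
(last selection: 22 + 49×266 = 13056 ≤ 13062; next would be 13322 > 13062)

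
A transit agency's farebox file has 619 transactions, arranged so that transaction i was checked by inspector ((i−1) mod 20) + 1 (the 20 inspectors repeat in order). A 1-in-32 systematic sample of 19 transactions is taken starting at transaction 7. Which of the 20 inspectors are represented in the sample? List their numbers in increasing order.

Consecutive selections differ by k = 32, so their inspector numbers differ by 32 mod 20 = 12.
gcd(32, 20) = 4, so the sample visits 20/4 = 5 distinct residues mod 20.
Start 7 is inspector 7; the inspectors hit are 3, 7, 11, 15, 19.

3, 7, 11, 15, 19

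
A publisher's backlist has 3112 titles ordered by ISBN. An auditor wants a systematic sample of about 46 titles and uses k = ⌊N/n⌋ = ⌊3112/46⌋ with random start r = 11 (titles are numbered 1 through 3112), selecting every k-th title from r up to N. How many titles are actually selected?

47

k = ⌊3112/46⌋ = 67
Achieved size = ⌊(3112 − 11)/67⌋ + 1 = ⌊3101/67⌋ + 1 = 46 + 1 = 47
(last selection: 11 + 46×67 = 3093 ≤ 3112; next would be 3160 > 3112)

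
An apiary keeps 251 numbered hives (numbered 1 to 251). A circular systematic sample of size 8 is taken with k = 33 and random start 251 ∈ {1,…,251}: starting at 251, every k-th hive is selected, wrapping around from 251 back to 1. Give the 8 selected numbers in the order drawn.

Selection 1: 251
Selection 2: 251 + 33 = 284 → 284 − 251 = 33
Selection 3: 33 + 33 = 66
Selection 4: 66 + 33 = 99
Selection 5: 99 + 33 = 132
Selection 6: 132 + 33 = 165
Selection 7: 165 + 33 = 198
Selection 8: 198 + 33 = 231

251, 33, 66, 99, 132, 165, 198, 231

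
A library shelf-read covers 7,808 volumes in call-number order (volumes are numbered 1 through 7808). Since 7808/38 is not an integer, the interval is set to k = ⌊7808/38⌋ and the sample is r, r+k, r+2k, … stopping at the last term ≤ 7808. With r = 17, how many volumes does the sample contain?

k = ⌊7808/38⌋ = 205
Achieved size = ⌊(7808 − 17)/205⌋ + 1 = ⌊7791/205⌋ + 1 = 38 + 1 = 39
(last selection: 17 + 38×205 = 7807 ≤ 7808; next would be 8012 > 7808)

39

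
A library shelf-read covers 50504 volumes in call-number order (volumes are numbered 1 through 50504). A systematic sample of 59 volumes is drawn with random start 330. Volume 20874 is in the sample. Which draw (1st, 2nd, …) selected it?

k = 50504/59 = 856
position = (20874 − 330)/856 + 1 = 20544/856 + 1 = 24 + 1 = 25

25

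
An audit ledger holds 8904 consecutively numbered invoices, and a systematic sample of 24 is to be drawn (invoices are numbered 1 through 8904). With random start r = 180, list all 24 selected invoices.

180, 551, 922, 1293, 1664, 2035, 2406, 2777, 3148, 3519, 3890, 4261, 4632, 5003, 5374, 5745, 6116, 6487, 6858, 7229, 7600, 7971, 8342, 8713

k = N/n = 8904/24 = 371
invoice 1: 180
invoice 2: 180 + 371 = 551
invoice 3: 551 + 371 = 922
invoice 4: 922 + 371 = 1293
invoice 5: 1293 + 371 = 1664
invoice 6: 1664 + 371 = 2035
invoice 7: 2035 + 371 = 2406
invoice 8: 2406 + 371 = 2777
invoice 9: 2777 + 371 = 3148
invoice 10: 3148 + 371 = 3519
invoice 11: 3519 + 371 = 3890
invoice 12: 3890 + 371 = 4261
invoice 13: 4261 + 371 = 4632
invoice 14: 4632 + 371 = 5003
invoice 15: 5003 + 371 = 5374
invoice 16: 5374 + 371 = 5745
invoice 17: 5745 + 371 = 6116
invoice 18: 6116 + 371 = 6487
invoice 19: 6487 + 371 = 6858
invoice 20: 6858 + 371 = 7229
invoice 21: 7229 + 371 = 7600
invoice 22: 7600 + 371 = 7971
invoice 23: 7971 + 371 = 8342
invoice 24: 8342 + 371 = 8713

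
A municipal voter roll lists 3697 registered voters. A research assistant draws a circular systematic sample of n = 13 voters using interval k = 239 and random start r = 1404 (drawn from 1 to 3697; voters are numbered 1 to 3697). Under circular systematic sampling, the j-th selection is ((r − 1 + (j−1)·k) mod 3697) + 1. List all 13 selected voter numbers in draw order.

Selection 1: 1404
Selection 2: 1404 + 239 = 1643
Selection 3: 1643 + 239 = 1882
Selection 4: 1882 + 239 = 2121
Selection 5: 2121 + 239 = 2360
Selection 6: 2360 + 239 = 2599
Selection 7: 2599 + 239 = 2838
Selection 8: 2838 + 239 = 3077
Selection 9: 3077 + 239 = 3316
Selection 10: 3316 + 239 = 3555
Selection 11: 3555 + 239 = 3794 → 3794 − 3697 = 97
Selection 12: 97 + 239 = 336
Selection 13: 336 + 239 = 575

1404, 1643, 1882, 2121, 2360, 2599, 2838, 3077, 3316, 3555, 97, 336, 575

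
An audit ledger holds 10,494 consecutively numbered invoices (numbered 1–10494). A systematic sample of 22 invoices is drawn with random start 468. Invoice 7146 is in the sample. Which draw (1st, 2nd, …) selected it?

k = 10494/22 = 477
position = (7146 − 468)/477 + 1 = 6678/477 + 1 = 14 + 1 = 15

15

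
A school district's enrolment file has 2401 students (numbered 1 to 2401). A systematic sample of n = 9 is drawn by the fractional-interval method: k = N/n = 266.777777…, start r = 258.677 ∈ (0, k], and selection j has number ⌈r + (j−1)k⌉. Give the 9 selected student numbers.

j=1: r + 0k = 258.677 → ⌈·⌉ = 259
j=2: r + 1k = 525.454777… → ⌈·⌉ = 526
j=3: r + 2k = 792.232555… → ⌈·⌉ = 793
j=4: r + 3k = 1059.010333… → ⌈·⌉ = 1060
j=5: r + 4k = 1325.788111… → ⌈·⌉ = 1326
j=6: r + 5k = 1592.565888… → ⌈·⌉ = 1593
j=7: r + 6k = 1859.343666… → ⌈·⌉ = 1860
j=8: r + 7k = 2126.121444… → ⌈·⌉ = 2127
j=9: r + 8k = 2392.899222… → ⌈·⌉ = 2393

259, 526, 793, 1060, 1326, 1593, 1860, 2127, 2393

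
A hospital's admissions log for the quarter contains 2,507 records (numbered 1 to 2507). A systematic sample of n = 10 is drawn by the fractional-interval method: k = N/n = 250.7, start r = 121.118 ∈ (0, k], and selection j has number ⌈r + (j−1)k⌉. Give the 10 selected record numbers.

122, 372, 623, 874, 1124, 1375, 1626, 1877, 2127, 2378

j=1: r + 0k = 121.118 → ⌈·⌉ = 122
j=2: r + 1k = 371.818 → ⌈·⌉ = 372
j=3: r + 2k = 622.518 → ⌈·⌉ = 623
j=4: r + 3k = 873.218 → ⌈·⌉ = 874
j=5: r + 4k = 1123.918 → ⌈·⌉ = 1124
j=6: r + 5k = 1374.618 → ⌈·⌉ = 1375
j=7: r + 6k = 1625.318 → ⌈·⌉ = 1626
j=8: r + 7k = 1876.018 → ⌈·⌉ = 1877
j=9: r + 8k = 2126.718 → ⌈·⌉ = 2127
j=10: r + 9k = 2377.418 → ⌈·⌉ = 2378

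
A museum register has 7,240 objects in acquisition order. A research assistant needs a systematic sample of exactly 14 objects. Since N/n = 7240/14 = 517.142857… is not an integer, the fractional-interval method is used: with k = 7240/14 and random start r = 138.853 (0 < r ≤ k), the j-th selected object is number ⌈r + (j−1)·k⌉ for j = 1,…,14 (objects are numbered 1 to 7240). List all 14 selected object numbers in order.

j=1: r + 0k = 138.853 → ⌈·⌉ = 139
j=2: r + 1k = 655.995857… → ⌈·⌉ = 656
j=3: r + 2k = 1173.138714… → ⌈·⌉ = 1174
j=4: r + 3k = 1690.281571… → ⌈·⌉ = 1691
j=5: r + 4k = 2207.424428… → ⌈·⌉ = 2208
j=6: r + 5k = 2724.567285… → ⌈·⌉ = 2725
j=7: r + 6k = 3241.710142… → ⌈·⌉ = 3242
j=8: r + 7k = 3758.853 → ⌈·⌉ = 3759
j=9: r + 8k = 4275.995857… → ⌈·⌉ = 4276
j=10: r + 9k = 4793.138714… → ⌈·⌉ = 4794
j=11: r + 10k = 5310.281571… → ⌈·⌉ = 5311
j=12: r + 11k = 5827.424428… → ⌈·⌉ = 5828
j=13: r + 12k = 6344.567285… → ⌈·⌉ = 6345
j=14: r + 13k = 6861.710142… → ⌈·⌉ = 6862

139, 656, 1174, 1691, 2208, 2725, 3242, 3759, 4276, 4794, 5311, 5828, 6345, 6862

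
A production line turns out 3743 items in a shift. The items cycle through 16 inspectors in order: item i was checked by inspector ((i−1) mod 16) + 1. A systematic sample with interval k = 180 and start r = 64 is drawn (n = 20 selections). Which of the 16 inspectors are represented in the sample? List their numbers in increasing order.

Consecutive selections differ by k = 180, so their inspector numbers differ by 180 mod 16 = 4.
gcd(180, 16) = 4, so the sample visits 16/4 = 4 distinct residues mod 16.
Start 64 is inspector 16; the inspectors hit are 4, 8, 12, 16.

4, 8, 12, 16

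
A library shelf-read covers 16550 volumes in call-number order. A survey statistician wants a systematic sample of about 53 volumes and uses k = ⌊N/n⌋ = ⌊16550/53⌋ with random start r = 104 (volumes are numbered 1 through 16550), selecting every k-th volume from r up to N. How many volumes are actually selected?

53

k = ⌊16550/53⌋ = 312
Achieved size = ⌊(16550 − 104)/312⌋ + 1 = ⌊16446/312⌋ + 1 = 52 + 1 = 53
(last selection: 104 + 52×312 = 16328 ≤ 16550; next would be 16640 > 16550)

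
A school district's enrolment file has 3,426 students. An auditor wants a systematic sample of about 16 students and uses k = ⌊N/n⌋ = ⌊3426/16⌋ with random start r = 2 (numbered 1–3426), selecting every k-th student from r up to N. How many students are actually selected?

k = ⌊3426/16⌋ = 214
Achieved size = ⌊(3426 − 2)/214⌋ + 1 = ⌊3424/214⌋ + 1 = 16 + 1 = 17
(last selection: 2 + 16×214 = 3426 ≤ 3426; next would be 3640 > 3426)

17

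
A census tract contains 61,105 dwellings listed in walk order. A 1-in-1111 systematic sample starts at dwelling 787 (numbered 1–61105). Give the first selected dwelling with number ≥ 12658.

k = 1111
Steps past start: ⌈(12658 − 787)/1111⌉ = ⌈11871/1111⌉ = 11
Selected dwelling: 787 + 11×1111 = 13008

13008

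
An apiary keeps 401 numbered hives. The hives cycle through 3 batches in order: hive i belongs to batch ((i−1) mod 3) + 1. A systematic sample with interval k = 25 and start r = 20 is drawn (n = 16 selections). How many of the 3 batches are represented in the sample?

Consecutive selections differ by k = 25, so their batch numbers differ by 25 mod 3 = 1.
gcd(25, 3) = 1, so the sample visits 3/1 = 3 distinct residues mod 3.
Start 20 is batch 2; the batches hit are 1, 2, 3.

3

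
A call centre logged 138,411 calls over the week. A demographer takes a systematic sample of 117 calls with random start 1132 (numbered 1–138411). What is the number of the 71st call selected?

k = 138411/117 = 1183
71st selection = r + (71−1)·k = 1132 + 70×1183 = 1132 + 82810 = 83942

83942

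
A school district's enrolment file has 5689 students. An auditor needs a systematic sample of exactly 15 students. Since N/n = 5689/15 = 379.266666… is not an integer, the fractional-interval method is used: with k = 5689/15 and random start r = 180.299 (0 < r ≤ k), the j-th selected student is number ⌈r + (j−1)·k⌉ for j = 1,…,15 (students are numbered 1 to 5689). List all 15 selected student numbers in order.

181, 560, 939, 1319, 1698, 2077, 2456, 2836, 3215, 3594, 3973, 4353, 4732, 5111, 5491

j=1: r + 0k = 180.299 → ⌈·⌉ = 181
j=2: r + 1k = 559.565666… → ⌈·⌉ = 560
j=3: r + 2k = 938.832333… → ⌈·⌉ = 939
j=4: r + 3k = 1318.099 → ⌈·⌉ = 1319
j=5: r + 4k = 1697.365666… → ⌈·⌉ = 1698
j=6: r + 5k = 2076.632333… → ⌈·⌉ = 2077
j=7: r + 6k = 2455.899 → ⌈·⌉ = 2456
j=8: r + 7k = 2835.165666… → ⌈·⌉ = 2836
j=9: r + 8k = 3214.432333… → ⌈·⌉ = 3215
j=10: r + 9k = 3593.699 → ⌈·⌉ = 3594
j=11: r + 10k = 3972.965666… → ⌈·⌉ = 3973
j=12: r + 11k = 4352.232333… → ⌈·⌉ = 4353
j=13: r + 12k = 4731.499 → ⌈·⌉ = 4732
j=14: r + 13k = 5110.765666… → ⌈·⌉ = 5111
j=15: r + 14k = 5490.032333… → ⌈·⌉ = 5491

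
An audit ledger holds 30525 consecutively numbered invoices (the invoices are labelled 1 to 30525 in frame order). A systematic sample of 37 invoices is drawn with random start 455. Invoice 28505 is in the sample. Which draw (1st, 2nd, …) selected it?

35

k = 30525/37 = 825
position = (28505 − 455)/825 + 1 = 28050/825 + 1 = 34 + 1 = 35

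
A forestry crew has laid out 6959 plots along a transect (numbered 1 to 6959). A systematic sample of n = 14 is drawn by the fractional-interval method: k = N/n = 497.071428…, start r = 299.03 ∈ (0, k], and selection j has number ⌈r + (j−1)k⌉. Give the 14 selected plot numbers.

j=1: r + 0k = 299.03 → ⌈·⌉ = 300
j=2: r + 1k = 796.101428… → ⌈·⌉ = 797
j=3: r + 2k = 1293.172857… → ⌈·⌉ = 1294
j=4: r + 3k = 1790.244285… → ⌈·⌉ = 1791
j=5: r + 4k = 2287.315714… → ⌈·⌉ = 2288
j=6: r + 5k = 2784.387142… → ⌈·⌉ = 2785
j=7: r + 6k = 3281.458571… → ⌈·⌉ = 3282
j=8: r + 7k = 3778.53 → ⌈·⌉ = 3779
j=9: r + 8k = 4275.601428… → ⌈·⌉ = 4276
j=10: r + 9k = 4772.672857… → ⌈·⌉ = 4773
j=11: r + 10k = 5269.744285… → ⌈·⌉ = 5270
j=12: r + 11k = 5766.815714… → ⌈·⌉ = 5767
j=13: r + 12k = 6263.887142… → ⌈·⌉ = 6264
j=14: r + 13k = 6760.958571… → ⌈·⌉ = 6761

300, 797, 1294, 1791, 2288, 2785, 3282, 3779, 4276, 4773, 5270, 5767, 6264, 6761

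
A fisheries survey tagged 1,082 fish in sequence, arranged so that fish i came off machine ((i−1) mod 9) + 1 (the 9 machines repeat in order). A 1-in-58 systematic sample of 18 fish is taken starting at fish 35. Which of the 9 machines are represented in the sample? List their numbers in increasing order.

1, 2, 3, 4, 5, 6, 7, 8, 9

Consecutive selections differ by k = 58, so their machine numbers differ by 58 mod 9 = 4.
gcd(58, 9) = 1, so the sample visits 9/1 = 9 distinct residues mod 9.
Start 35 is machine 8; the machines hit are 1, 2, 3, 4, 5, 6, 7, 8, 9.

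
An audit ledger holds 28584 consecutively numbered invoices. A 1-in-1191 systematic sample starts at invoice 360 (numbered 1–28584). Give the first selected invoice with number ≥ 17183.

k = 1191
Steps past start: ⌈(17183 − 360)/1191⌉ = ⌈16823/1191⌉ = 15
Selected invoice: 360 + 15×1191 = 18225

18225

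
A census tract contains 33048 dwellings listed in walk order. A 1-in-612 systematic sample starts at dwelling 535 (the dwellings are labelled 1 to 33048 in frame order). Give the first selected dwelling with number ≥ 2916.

k = 612
Steps past start: ⌈(2916 − 535)/612⌉ = ⌈2381/612⌉ = 4
Selected dwelling: 535 + 4×612 = 2983

2983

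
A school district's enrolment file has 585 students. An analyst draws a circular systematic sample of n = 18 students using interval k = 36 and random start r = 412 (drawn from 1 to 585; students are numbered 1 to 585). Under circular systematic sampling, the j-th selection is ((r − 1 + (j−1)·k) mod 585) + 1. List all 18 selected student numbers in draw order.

Selection 1: 412
Selection 2: 412 + 36 = 448
Selection 3: 448 + 36 = 484
Selection 4: 484 + 36 = 520
Selection 5: 520 + 36 = 556
Selection 6: 556 + 36 = 592 → 592 − 585 = 7
Selection 7: 7 + 36 = 43
Selection 8: 43 + 36 = 79
Selection 9: 79 + 36 = 115
Selection 10: 115 + 36 = 151
Selection 11: 151 + 36 = 187
Selection 12: 187 + 36 = 223
Selection 13: 223 + 36 = 259
Selection 14: 259 + 36 = 295
Selection 15: 295 + 36 = 331
Selection 16: 331 + 36 = 367
Selection 17: 367 + 36 = 403
Selection 18: 403 + 36 = 439

412, 448, 484, 520, 556, 7, 43, 79, 115, 151, 187, 223, 259, 295, 331, 367, 403, 439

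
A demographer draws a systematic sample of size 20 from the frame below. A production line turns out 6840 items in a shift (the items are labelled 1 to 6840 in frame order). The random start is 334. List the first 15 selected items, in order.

k = N/n = 6840/20 = 342
item 1: 334
item 2: 334 + 342 = 676
item 3: 676 + 342 = 1018
item 4: 1018 + 342 = 1360
item 5: 1360 + 342 = 1702
item 6: 1702 + 342 = 2044
item 7: 2044 + 342 = 2386
item 8: 2386 + 342 = 2728
item 9: 2728 + 342 = 3070
item 10: 3070 + 342 = 3412
item 11: 3412 + 342 = 3754
item 12: 3754 + 342 = 4096
item 13: 4096 + 342 = 4438
item 14: 4438 + 342 = 4780
item 15: 4780 + 342 = 5122

334, 676, 1018, 1360, 1702, 2044, 2386, 2728, 3070, 3412, 3754, 4096, 4438, 4780, 5122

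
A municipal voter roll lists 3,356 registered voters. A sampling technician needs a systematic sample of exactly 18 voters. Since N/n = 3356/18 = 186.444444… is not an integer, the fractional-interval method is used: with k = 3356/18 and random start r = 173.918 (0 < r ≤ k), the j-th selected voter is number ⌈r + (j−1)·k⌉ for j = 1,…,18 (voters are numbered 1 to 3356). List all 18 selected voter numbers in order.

j=1: r + 0k = 173.918 → ⌈·⌉ = 174
j=2: r + 1k = 360.362444… → ⌈·⌉ = 361
j=3: r + 2k = 546.806888… → ⌈·⌉ = 547
j=4: r + 3k = 733.251333… → ⌈·⌉ = 734
j=5: r + 4k = 919.695777… → ⌈·⌉ = 920
j=6: r + 5k = 1106.140222… → ⌈·⌉ = 1107
j=7: r + 6k = 1292.584666… → ⌈·⌉ = 1293
j=8: r + 7k = 1479.029111… → ⌈·⌉ = 1480
j=9: r + 8k = 1665.473555… → ⌈·⌉ = 1666
j=10: r + 9k = 1851.918 → ⌈·⌉ = 1852
j=11: r + 10k = 2038.362444… → ⌈·⌉ = 2039
j=12: r + 11k = 2224.806888… → ⌈·⌉ = 2225
j=13: r + 12k = 2411.251333… → ⌈·⌉ = 2412
j=14: r + 13k = 2597.695777… → ⌈·⌉ = 2598
j=15: r + 14k = 2784.140222… → ⌈·⌉ = 2785
j=16: r + 15k = 2970.584666… → ⌈·⌉ = 2971
j=17: r + 16k = 3157.029111… → ⌈·⌉ = 3158
j=18: r + 17k = 3343.473555… → ⌈·⌉ = 3344

174, 361, 547, 734, 920, 1107, 1293, 1480, 1666, 1852, 2039, 2225, 2412, 2598, 2785, 2971, 3158, 3344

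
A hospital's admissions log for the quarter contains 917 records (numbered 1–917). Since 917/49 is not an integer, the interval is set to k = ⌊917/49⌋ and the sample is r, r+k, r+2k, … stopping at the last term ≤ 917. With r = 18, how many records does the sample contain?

k = ⌊917/49⌋ = 18
Achieved size = ⌊(917 − 18)/18⌋ + 1 = ⌊899/18⌋ + 1 = 49 + 1 = 50
(last selection: 18 + 49×18 = 900 ≤ 917; next would be 918 > 917)

50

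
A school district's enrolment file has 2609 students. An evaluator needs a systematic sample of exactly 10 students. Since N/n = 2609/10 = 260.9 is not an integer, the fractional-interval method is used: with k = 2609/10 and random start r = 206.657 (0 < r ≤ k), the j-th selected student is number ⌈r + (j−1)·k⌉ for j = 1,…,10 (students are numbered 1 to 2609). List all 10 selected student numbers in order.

207, 468, 729, 990, 1251, 1512, 1773, 2033, 2294, 2555

j=1: r + 0k = 206.657 → ⌈·⌉ = 207
j=2: r + 1k = 467.557 → ⌈·⌉ = 468
j=3: r + 2k = 728.457 → ⌈·⌉ = 729
j=4: r + 3k = 989.357 → ⌈·⌉ = 990
j=5: r + 4k = 1250.257 → ⌈·⌉ = 1251
j=6: r + 5k = 1511.157 → ⌈·⌉ = 1512
j=7: r + 6k = 1772.057 → ⌈·⌉ = 1773
j=8: r + 7k = 2032.957 → ⌈·⌉ = 2033
j=9: r + 8k = 2293.857 → ⌈·⌉ = 2294
j=10: r + 9k = 2554.757 → ⌈·⌉ = 2555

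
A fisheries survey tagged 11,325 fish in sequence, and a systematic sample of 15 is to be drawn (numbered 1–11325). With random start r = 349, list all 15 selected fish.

k = N/n = 11325/15 = 755
fish 1: 349
fish 2: 349 + 755 = 1104
fish 3: 1104 + 755 = 1859
fish 4: 1859 + 755 = 2614
fish 5: 2614 + 755 = 3369
fish 6: 3369 + 755 = 4124
fish 7: 4124 + 755 = 4879
fish 8: 4879 + 755 = 5634
fish 9: 5634 + 755 = 6389
fish 10: 6389 + 755 = 7144
fish 11: 7144 + 755 = 7899
fish 12: 7899 + 755 = 8654
fish 13: 8654 + 755 = 9409
fish 14: 9409 + 755 = 10164
fish 15: 10164 + 755 = 10919

349, 1104, 1859, 2614, 3369, 4124, 4879, 5634, 6389, 7144, 7899, 8654, 9409, 10164, 10919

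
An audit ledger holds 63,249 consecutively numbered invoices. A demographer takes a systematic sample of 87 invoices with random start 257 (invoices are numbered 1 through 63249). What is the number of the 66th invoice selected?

k = 63249/87 = 727
66th selection = r + (66−1)·k = 257 + 65×727 = 257 + 47255 = 47512

47512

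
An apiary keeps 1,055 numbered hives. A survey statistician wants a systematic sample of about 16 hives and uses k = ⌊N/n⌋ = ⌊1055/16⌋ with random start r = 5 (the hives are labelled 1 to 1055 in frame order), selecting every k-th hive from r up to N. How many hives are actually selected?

k = ⌊1055/16⌋ = 65
Achieved size = ⌊(1055 − 5)/65⌋ + 1 = ⌊1050/65⌋ + 1 = 16 + 1 = 17
(last selection: 5 + 16×65 = 1045 ≤ 1055; next would be 1110 > 1055)

17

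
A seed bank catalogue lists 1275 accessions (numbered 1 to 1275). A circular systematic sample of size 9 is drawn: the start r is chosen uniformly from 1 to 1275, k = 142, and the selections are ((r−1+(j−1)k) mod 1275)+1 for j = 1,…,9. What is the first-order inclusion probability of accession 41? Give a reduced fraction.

For each position j, as r ranges over 1…1275 the j-th selection hits every accession exactly once, so accession 41 is selected for exactly 9 of the 1275 starts.
Inclusion probability = 9/1275 = 3/425.

3/425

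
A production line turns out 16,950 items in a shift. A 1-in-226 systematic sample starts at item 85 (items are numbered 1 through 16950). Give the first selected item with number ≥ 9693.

9803

k = 226
Steps past start: ⌈(9693 − 85)/226⌉ = ⌈9608/226⌉ = 43
Selected item: 85 + 43×226 = 9803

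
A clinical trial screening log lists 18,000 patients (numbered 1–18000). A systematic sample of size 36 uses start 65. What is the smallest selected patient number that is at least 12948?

k = 18000/36 = 500
Steps past start: ⌈(12948 − 65)/500⌉ = ⌈12883/500⌉ = 26
Selected patient: 65 + 26×500 = 13065

13065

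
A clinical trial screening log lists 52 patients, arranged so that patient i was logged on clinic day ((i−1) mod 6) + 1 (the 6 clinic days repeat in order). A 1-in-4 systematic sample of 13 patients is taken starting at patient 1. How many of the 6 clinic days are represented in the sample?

Consecutive selections differ by k = 4, so their clinic day numbers differ by 4 mod 6 = 4.
gcd(4, 6) = 2, so the sample visits 6/2 = 3 distinct residues mod 6.
Start 1 is clinic day 1; the clinic days hit are 1, 3, 5.

3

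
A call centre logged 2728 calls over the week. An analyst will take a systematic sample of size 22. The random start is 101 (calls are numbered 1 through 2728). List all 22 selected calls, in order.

k = N/n = 2728/22 = 124
call 1: 101
call 2: 101 + 124 = 225
call 3: 225 + 124 = 349
call 4: 349 + 124 = 473
call 5: 473 + 124 = 597
call 6: 597 + 124 = 721
call 7: 721 + 124 = 845
call 8: 845 + 124 = 969
call 9: 969 + 124 = 1093
call 10: 1093 + 124 = 1217
call 11: 1217 + 124 = 1341
call 12: 1341 + 124 = 1465
call 13: 1465 + 124 = 1589
call 14: 1589 + 124 = 1713
call 15: 1713 + 124 = 1837
call 16: 1837 + 124 = 1961
call 17: 1961 + 124 = 2085
call 18: 2085 + 124 = 2209
call 19: 2209 + 124 = 2333
call 20: 2333 + 124 = 2457
call 21: 2457 + 124 = 2581
call 22: 2581 + 124 = 2705

101, 225, 349, 473, 597, 721, 845, 969, 1093, 1217, 1341, 1465, 1589, 1713, 1837, 1961, 2085, 2209, 2333, 2457, 2581, 2705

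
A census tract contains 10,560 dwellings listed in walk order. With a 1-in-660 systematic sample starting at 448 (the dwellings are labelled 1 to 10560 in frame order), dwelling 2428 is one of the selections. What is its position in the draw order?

k = 660
position = (2428 − 448)/660 + 1 = 1980/660 + 1 = 3 + 1 = 4

4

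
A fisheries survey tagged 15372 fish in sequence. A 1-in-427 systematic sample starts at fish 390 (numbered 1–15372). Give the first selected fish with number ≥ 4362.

4660

k = 427
Steps past start: ⌈(4362 − 390)/427⌉ = ⌈3972/427⌉ = 10
Selected fish: 390 + 10×427 = 4660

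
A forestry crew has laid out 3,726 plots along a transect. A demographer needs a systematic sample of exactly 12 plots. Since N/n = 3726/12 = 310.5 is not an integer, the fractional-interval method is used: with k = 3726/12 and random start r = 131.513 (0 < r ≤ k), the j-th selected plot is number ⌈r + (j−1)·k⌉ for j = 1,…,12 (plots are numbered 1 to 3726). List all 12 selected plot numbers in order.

j=1: r + 0k = 131.513 → ⌈·⌉ = 132
j=2: r + 1k = 442.013 → ⌈·⌉ = 443
j=3: r + 2k = 752.513 → ⌈·⌉ = 753
j=4: r + 3k = 1063.013 → ⌈·⌉ = 1064
j=5: r + 4k = 1373.513 → ⌈·⌉ = 1374
j=6: r + 5k = 1684.013 → ⌈·⌉ = 1685
j=7: r + 6k = 1994.513 → ⌈·⌉ = 1995
j=8: r + 7k = 2305.013 → ⌈·⌉ = 2306
j=9: r + 8k = 2615.513 → ⌈·⌉ = 2616
j=10: r + 9k = 2926.013 → ⌈·⌉ = 2927
j=11: r + 10k = 3236.513 → ⌈·⌉ = 3237
j=12: r + 11k = 3547.013 → ⌈·⌉ = 3548

132, 443, 753, 1064, 1374, 1685, 1995, 2306, 2616, 2927, 3237, 3548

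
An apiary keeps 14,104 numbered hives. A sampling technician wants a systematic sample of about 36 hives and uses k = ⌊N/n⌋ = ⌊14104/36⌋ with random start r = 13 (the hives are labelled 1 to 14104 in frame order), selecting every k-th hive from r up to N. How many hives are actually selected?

k = ⌊14104/36⌋ = 391
Achieved size = ⌊(14104 − 13)/391⌋ + 1 = ⌊14091/391⌋ + 1 = 36 + 1 = 37
(last selection: 13 + 36×391 = 14089 ≤ 14104; next would be 14480 > 14104)

37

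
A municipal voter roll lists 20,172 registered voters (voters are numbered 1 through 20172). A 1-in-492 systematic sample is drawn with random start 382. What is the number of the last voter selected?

k = 492
41st selection = r + (41−1)·k = 382 + 40×492 = 382 + 19680 = 20062

20062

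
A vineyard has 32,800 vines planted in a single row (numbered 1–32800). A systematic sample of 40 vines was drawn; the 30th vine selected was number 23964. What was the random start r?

k = 32800/40 = 820
r = 23964 − (30−1)×820 = 23964 − 23780 = 184

184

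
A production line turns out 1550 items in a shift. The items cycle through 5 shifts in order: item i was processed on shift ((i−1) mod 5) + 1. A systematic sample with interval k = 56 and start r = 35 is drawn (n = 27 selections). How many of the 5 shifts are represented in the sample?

5

Consecutive selections differ by k = 56, so their shift numbers differ by 56 mod 5 = 1.
gcd(56, 5) = 1, so the sample visits 5/1 = 5 distinct residues mod 5.
Start 35 is shift 5; the shifts hit are 1, 2, 3, 4, 5.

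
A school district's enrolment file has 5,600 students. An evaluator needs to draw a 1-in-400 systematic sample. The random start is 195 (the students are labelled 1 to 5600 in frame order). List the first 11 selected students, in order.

student 1: 195
student 2: 195 + 400 = 595
student 3: 595 + 400 = 995
student 4: 995 + 400 = 1395
student 5: 1395 + 400 = 1795
student 6: 1795 + 400 = 2195
student 7: 2195 + 400 = 2595
student 8: 2595 + 400 = 2995
student 9: 2995 + 400 = 3395
student 10: 3395 + 400 = 3795
student 11: 3795 + 400 = 4195

195, 595, 995, 1395, 1795, 2195, 2595, 2995, 3395, 3795, 4195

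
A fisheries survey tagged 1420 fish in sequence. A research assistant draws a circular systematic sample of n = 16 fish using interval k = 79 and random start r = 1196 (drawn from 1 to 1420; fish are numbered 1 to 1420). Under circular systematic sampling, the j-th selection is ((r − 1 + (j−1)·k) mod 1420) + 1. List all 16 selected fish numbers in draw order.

Selection 1: 1196
Selection 2: 1196 + 79 = 1275
Selection 3: 1275 + 79 = 1354
Selection 4: 1354 + 79 = 1433 → 1433 − 1420 = 13
Selection 5: 13 + 79 = 92
Selection 6: 92 + 79 = 171
Selection 7: 171 + 79 = 250
Selection 8: 250 + 79 = 329
Selection 9: 329 + 79 = 408
Selection 10: 408 + 79 = 487
Selection 11: 487 + 79 = 566
Selection 12: 566 + 79 = 645
Selection 13: 645 + 79 = 724
Selection 14: 724 + 79 = 803
Selection 15: 803 + 79 = 882
Selection 16: 882 + 79 = 961

1196, 1275, 1354, 13, 92, 171, 250, 329, 408, 487, 566, 645, 724, 803, 882, 961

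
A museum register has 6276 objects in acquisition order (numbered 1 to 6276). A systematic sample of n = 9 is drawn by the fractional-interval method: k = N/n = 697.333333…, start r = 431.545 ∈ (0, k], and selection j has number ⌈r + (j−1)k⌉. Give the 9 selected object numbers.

j=1: r + 0k = 431.545 → ⌈·⌉ = 432
j=2: r + 1k = 1128.878333… → ⌈·⌉ = 1129
j=3: r + 2k = 1826.211666… → ⌈·⌉ = 1827
j=4: r + 3k = 2523.545 → ⌈·⌉ = 2524
j=5: r + 4k = 3220.878333… → ⌈·⌉ = 3221
j=6: r + 5k = 3918.211666… → ⌈·⌉ = 3919
j=7: r + 6k = 4615.545 → ⌈·⌉ = 4616
j=8: r + 7k = 5312.878333… → ⌈·⌉ = 5313
j=9: r + 8k = 6010.211666… → ⌈·⌉ = 6011

432, 1129, 1827, 2524, 3221, 3919, 4616, 5313, 6011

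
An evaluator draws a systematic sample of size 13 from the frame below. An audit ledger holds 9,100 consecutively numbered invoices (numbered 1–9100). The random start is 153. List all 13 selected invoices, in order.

k = N/n = 9100/13 = 700
invoice 1: 153
invoice 2: 153 + 700 = 853
invoice 3: 853 + 700 = 1553
invoice 4: 1553 + 700 = 2253
invoice 5: 2253 + 700 = 2953
invoice 6: 2953 + 700 = 3653
invoice 7: 3653 + 700 = 4353
invoice 8: 4353 + 700 = 5053
invoice 9: 5053 + 700 = 5753
invoice 10: 5753 + 700 = 6453
invoice 11: 6453 + 700 = 7153
invoice 12: 7153 + 700 = 7853
invoice 13: 7853 + 700 = 8553

153, 853, 1553, 2253, 2953, 3653, 4353, 5053, 5753, 6453, 7153, 7853, 8553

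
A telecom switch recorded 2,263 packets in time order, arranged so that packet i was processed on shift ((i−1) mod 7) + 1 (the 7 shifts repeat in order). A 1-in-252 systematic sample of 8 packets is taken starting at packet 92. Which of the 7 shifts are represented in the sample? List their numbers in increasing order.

1

Consecutive selections differ by k = 252, so their shift numbers differ by 252 mod 7 = 0.
gcd(252, 7) = 7, so the sample visits 7/7 = 1 distinct residues mod 7.
Start 92 is shift 1; the shifts hit are 1.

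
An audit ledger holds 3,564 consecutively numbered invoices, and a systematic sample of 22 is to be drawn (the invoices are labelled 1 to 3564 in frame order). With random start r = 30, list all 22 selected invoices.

30, 192, 354, 516, 678, 840, 1002, 1164, 1326, 1488, 1650, 1812, 1974, 2136, 2298, 2460, 2622, 2784, 2946, 3108, 3270, 3432

k = N/n = 3564/22 = 162
invoice 1: 30
invoice 2: 30 + 162 = 192
invoice 3: 192 + 162 = 354
invoice 4: 354 + 162 = 516
invoice 5: 516 + 162 = 678
invoice 6: 678 + 162 = 840
invoice 7: 840 + 162 = 1002
invoice 8: 1002 + 162 = 1164
invoice 9: 1164 + 162 = 1326
invoice 10: 1326 + 162 = 1488
invoice 11: 1488 + 162 = 1650
invoice 12: 1650 + 162 = 1812
invoice 13: 1812 + 162 = 1974
invoice 14: 1974 + 162 = 2136
invoice 15: 2136 + 162 = 2298
invoice 16: 2298 + 162 = 2460
invoice 17: 2460 + 162 = 2622
invoice 18: 2622 + 162 = 2784
invoice 19: 2784 + 162 = 2946
invoice 20: 2946 + 162 = 3108
invoice 21: 3108 + 162 = 3270
invoice 22: 3270 + 162 = 3432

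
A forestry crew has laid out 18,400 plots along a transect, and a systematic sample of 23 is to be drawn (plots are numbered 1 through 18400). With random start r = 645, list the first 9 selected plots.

645, 1445, 2245, 3045, 3845, 4645, 5445, 6245, 7045

k = N/n = 18400/23 = 800
plot 1: 645
plot 2: 645 + 800 = 1445
plot 3: 1445 + 800 = 2245
plot 4: 2245 + 800 = 3045
plot 5: 3045 + 800 = 3845
plot 6: 3845 + 800 = 4645
plot 7: 4645 + 800 = 5445
plot 8: 5445 + 800 = 6245
plot 9: 6245 + 800 = 7045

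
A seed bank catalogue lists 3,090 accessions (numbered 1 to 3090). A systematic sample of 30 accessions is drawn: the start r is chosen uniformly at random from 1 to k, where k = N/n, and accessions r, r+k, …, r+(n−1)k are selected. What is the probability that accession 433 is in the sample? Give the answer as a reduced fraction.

1/103

k = 3090/30 = 103.
Accession 433 is selected iff r ≡ 433 (mod 103); exactly one such r in {1,…,103}.
Inclusion probability = 1/103.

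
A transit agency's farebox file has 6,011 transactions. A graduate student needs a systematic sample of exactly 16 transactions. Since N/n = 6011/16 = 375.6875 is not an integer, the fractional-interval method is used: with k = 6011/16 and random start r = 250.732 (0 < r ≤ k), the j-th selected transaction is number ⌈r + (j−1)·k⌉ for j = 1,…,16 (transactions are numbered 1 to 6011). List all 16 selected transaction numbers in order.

251, 627, 1003, 1378, 1754, 2130, 2505, 2881, 3257, 3632, 4008, 4384, 4759, 5135, 5511, 5887

j=1: r + 0k = 250.732 → ⌈·⌉ = 251
j=2: r + 1k = 626.4195 → ⌈·⌉ = 627
j=3: r + 2k = 1002.107 → ⌈·⌉ = 1003
j=4: r + 3k = 1377.7945 → ⌈·⌉ = 1378
j=5: r + 4k = 1753.482 → ⌈·⌉ = 1754
j=6: r + 5k = 2129.1695 → ⌈·⌉ = 2130
j=7: r + 6k = 2504.857 → ⌈·⌉ = 2505
j=8: r + 7k = 2880.5445 → ⌈·⌉ = 2881
j=9: r + 8k = 3256.232 → ⌈·⌉ = 3257
j=10: r + 9k = 3631.9195 → ⌈·⌉ = 3632
j=11: r + 10k = 4007.607 → ⌈·⌉ = 4008
j=12: r + 11k = 4383.2945 → ⌈·⌉ = 4384
j=13: r + 12k = 4758.982 → ⌈·⌉ = 4759
j=14: r + 13k = 5134.6695 → ⌈·⌉ = 5135
j=15: r + 14k = 5510.357 → ⌈·⌉ = 5511
j=16: r + 15k = 5886.0445 → ⌈·⌉ = 5887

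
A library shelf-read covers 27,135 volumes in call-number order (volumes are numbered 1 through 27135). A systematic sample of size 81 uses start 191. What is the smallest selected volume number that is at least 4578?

4881

k = 27135/81 = 335
Steps past start: ⌈(4578 − 191)/335⌉ = ⌈4387/335⌉ = 14
Selected volume: 191 + 14×335 = 4881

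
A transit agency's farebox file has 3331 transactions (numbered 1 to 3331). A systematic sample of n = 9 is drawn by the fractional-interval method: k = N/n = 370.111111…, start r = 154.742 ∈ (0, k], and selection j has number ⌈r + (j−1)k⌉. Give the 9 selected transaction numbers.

j=1: r + 0k = 154.742 → ⌈·⌉ = 155
j=2: r + 1k = 524.853111… → ⌈·⌉ = 525
j=3: r + 2k = 894.964222… → ⌈·⌉ = 895
j=4: r + 3k = 1265.075333… → ⌈·⌉ = 1266
j=5: r + 4k = 1635.186444… → ⌈·⌉ = 1636
j=6: r + 5k = 2005.297555… → ⌈·⌉ = 2006
j=7: r + 6k = 2375.408666… → ⌈·⌉ = 2376
j=8: r + 7k = 2745.519777… → ⌈·⌉ = 2746
j=9: r + 8k = 3115.630888… → ⌈·⌉ = 3116

155, 525, 895, 1266, 1636, 2006, 2376, 2746, 3116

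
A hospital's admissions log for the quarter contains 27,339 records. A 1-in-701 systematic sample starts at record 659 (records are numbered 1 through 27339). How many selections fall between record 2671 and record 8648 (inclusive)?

9

k = 701
First selection ≥ 2671: 659 + ⌈(2671−659)/701⌉·701 = 659 + 3×701 = 2762
Last selection ≤ 8648: 659 + ⌊(8648−659)/701⌋·701 = 659 + 11×701 = 8370
Count = 11 − 3 + 1 = 9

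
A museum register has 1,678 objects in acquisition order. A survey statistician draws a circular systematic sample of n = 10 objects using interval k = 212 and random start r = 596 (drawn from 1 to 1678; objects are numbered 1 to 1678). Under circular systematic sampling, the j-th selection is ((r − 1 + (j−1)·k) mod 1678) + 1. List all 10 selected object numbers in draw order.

596, 808, 1020, 1232, 1444, 1656, 190, 402, 614, 826

Selection 1: 596
Selection 2: 596 + 212 = 808
Selection 3: 808 + 212 = 1020
Selection 4: 1020 + 212 = 1232
Selection 5: 1232 + 212 = 1444
Selection 6: 1444 + 212 = 1656
Selection 7: 1656 + 212 = 1868 → 1868 − 1678 = 190
Selection 8: 190 + 212 = 402
Selection 9: 402 + 212 = 614
Selection 10: 614 + 212 = 826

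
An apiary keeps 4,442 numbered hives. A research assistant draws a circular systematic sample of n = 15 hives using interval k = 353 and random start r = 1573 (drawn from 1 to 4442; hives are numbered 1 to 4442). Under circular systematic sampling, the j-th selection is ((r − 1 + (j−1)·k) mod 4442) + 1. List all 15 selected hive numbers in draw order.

1573, 1926, 2279, 2632, 2985, 3338, 3691, 4044, 4397, 308, 661, 1014, 1367, 1720, 2073

Selection 1: 1573
Selection 2: 1573 + 353 = 1926
Selection 3: 1926 + 353 = 2279
Selection 4: 2279 + 353 = 2632
Selection 5: 2632 + 353 = 2985
Selection 6: 2985 + 353 = 3338
Selection 7: 3338 + 353 = 3691
Selection 8: 3691 + 353 = 4044
Selection 9: 4044 + 353 = 4397
Selection 10: 4397 + 353 = 4750 → 4750 − 4442 = 308
Selection 11: 308 + 353 = 661
Selection 12: 661 + 353 = 1014
Selection 13: 1014 + 353 = 1367
Selection 14: 1367 + 353 = 1720
Selection 15: 1720 + 353 = 2073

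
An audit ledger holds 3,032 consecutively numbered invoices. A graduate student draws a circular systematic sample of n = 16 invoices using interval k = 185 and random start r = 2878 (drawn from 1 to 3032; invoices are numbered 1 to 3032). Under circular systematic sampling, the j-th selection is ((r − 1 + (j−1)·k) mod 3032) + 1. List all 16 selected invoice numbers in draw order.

2878, 31, 216, 401, 586, 771, 956, 1141, 1326, 1511, 1696, 1881, 2066, 2251, 2436, 2621

Selection 1: 2878
Selection 2: 2878 + 185 = 3063 → 3063 − 3032 = 31
Selection 3: 31 + 185 = 216
Selection 4: 216 + 185 = 401
Selection 5: 401 + 185 = 586
Selection 6: 586 + 185 = 771
Selection 7: 771 + 185 = 956
Selection 8: 956 + 185 = 1141
Selection 9: 1141 + 185 = 1326
Selection 10: 1326 + 185 = 1511
Selection 11: 1511 + 185 = 1696
Selection 12: 1696 + 185 = 1881
Selection 13: 1881 + 185 = 2066
Selection 14: 2066 + 185 = 2251
Selection 15: 2251 + 185 = 2436
Selection 16: 2436 + 185 = 2621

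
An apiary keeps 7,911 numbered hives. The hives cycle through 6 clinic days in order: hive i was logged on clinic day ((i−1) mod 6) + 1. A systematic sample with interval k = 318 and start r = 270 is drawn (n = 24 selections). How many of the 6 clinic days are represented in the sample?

1

Consecutive selections differ by k = 318, so their clinic day numbers differ by 318 mod 6 = 0.
gcd(318, 6) = 6, so the sample visits 6/6 = 1 distinct residues mod 6.
Start 270 is clinic day 6; the clinic days hit are 6.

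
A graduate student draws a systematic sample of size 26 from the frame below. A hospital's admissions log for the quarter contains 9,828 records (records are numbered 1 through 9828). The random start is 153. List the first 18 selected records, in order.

153, 531, 909, 1287, 1665, 2043, 2421, 2799, 3177, 3555, 3933, 4311, 4689, 5067, 5445, 5823, 6201, 6579

k = N/n = 9828/26 = 378
record 1: 153
record 2: 153 + 378 = 531
record 3: 531 + 378 = 909
record 4: 909 + 378 = 1287
record 5: 1287 + 378 = 1665
record 6: 1665 + 378 = 2043
record 7: 2043 + 378 = 2421
record 8: 2421 + 378 = 2799
record 9: 2799 + 378 = 3177
record 10: 3177 + 378 = 3555
record 11: 3555 + 378 = 3933
record 12: 3933 + 378 = 4311
record 13: 4311 + 378 = 4689
record 14: 4689 + 378 = 5067
record 15: 5067 + 378 = 5445
record 16: 5445 + 378 = 5823
record 17: 5823 + 378 = 6201
record 18: 6201 + 378 = 6579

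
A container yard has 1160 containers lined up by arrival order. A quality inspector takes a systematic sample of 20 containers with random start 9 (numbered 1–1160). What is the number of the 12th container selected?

k = 1160/20 = 58
12th selection = r + (12−1)·k = 9 + 11×58 = 9 + 638 = 647

647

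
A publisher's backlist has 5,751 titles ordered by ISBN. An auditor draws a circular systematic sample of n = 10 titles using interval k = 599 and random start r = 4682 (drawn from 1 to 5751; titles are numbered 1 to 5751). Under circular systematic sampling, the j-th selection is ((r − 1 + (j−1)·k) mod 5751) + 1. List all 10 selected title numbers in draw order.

4682, 5281, 129, 728, 1327, 1926, 2525, 3124, 3723, 4322

Selection 1: 4682
Selection 2: 4682 + 599 = 5281
Selection 3: 5281 + 599 = 5880 → 5880 − 5751 = 129
Selection 4: 129 + 599 = 728
Selection 5: 728 + 599 = 1327
Selection 6: 1327 + 599 = 1926
Selection 7: 1926 + 599 = 2525
Selection 8: 2525 + 599 = 3124
Selection 9: 3124 + 599 = 3723
Selection 10: 3723 + 599 = 4322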